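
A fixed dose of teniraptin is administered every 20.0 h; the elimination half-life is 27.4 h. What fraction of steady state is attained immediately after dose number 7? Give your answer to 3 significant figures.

k = ln 2 / 27.4 = 0.02530 h⁻¹
f_n = 1 − e^(−nkτ) = 1 − e^(−7 × 0.02530 × 20.0) = 1 − e^(−3.542) = 1 − 0.02897 ≈ 0.971

0.971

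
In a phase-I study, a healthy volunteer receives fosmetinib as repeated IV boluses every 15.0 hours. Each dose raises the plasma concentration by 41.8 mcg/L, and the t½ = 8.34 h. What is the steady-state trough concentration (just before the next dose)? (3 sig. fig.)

16.9 mcg/L

k = ln 2 / 8.34 = 0.08311 h⁻¹
Fraction remaining after one interval: e^(−kτ) = e^(−0.08311 × 15.0) = 0.2875
R = 1 / (1 − 0.2875) = 1.403
Css,max = 41.8 × 1.403 = 58.66 mcg/L
Css,min = Css,max × e^(−kτ) = 58.66 × 0.2875 ≈ 16.9 mcg/L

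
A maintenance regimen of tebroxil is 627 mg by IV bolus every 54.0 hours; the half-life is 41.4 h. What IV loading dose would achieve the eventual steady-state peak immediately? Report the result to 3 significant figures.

1050 mg

k = ln 2 / 41.4 = 0.01674 h⁻¹
Accumulation ratio R = 1 / (1 − e^(−kτ)) = 1 / (1 − e^(−0.01674×54.0)) = 1 / (1 − 0.4049) = 1.680
Loading dose = maintenance dose × R = 627 × 1.680 ≈ 1050 mg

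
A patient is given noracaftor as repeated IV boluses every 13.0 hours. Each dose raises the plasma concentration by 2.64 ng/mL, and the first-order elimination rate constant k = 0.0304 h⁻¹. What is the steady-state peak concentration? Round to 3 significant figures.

Fraction remaining after one interval: e^(−kτ) = e^(−0.03040 × 13.0) = 0.6735
R = 1 / (1 − 0.6735) = 3.063
Css,max = 2.64 × 3.063 ≈ 8.09 ng/mL

8.09 ng/mL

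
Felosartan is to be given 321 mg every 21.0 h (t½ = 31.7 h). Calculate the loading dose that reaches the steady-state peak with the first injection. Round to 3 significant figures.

k = ln 2 / 31.7 = 0.02187 h⁻¹
Accumulation ratio R = 1 / (1 − e^(−kτ)) = 1 / (1 − e^(−0.02187×21.0)) = 1 / (1 − 0.6318) = 2.716
Loading dose = maintenance dose × R = 321 × 2.716 ≈ 872 mg

872 mg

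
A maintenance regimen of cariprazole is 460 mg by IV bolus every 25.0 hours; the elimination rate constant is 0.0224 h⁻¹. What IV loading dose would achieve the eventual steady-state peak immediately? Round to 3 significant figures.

1070 mg

Accumulation ratio R = 1 / (1 − e^(−kτ)) = 1 / (1 − e^(−0.02240×25.0)) = 1 / (1 − 0.5712) = 2.332
Loading dose = maintenance dose × R = 460 × 2.332 ≈ 1070 mg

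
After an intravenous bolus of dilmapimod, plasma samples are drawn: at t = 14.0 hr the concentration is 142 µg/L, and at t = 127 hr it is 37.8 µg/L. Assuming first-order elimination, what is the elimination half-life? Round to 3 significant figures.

k = ln(C₁/C₂) / (t₂ − t₁) = ln(142/37.8) / (127 − 14.0)
  = 1.324 / 113.0 = 0.01171 hr⁻¹
t½ = ln 2 / k = ln 2 / 0.01171 ≈ 59.2 hours

59.2 hours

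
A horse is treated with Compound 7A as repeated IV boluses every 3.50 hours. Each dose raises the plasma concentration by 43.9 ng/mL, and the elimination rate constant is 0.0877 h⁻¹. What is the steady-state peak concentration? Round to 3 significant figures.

Fraction remaining after one interval: e^(−kτ) = e^(−0.08770 × 3.50) = 0.7357
R = 1 / (1 − 0.7357) = 3.783
Css,max = 43.9 × 3.783 ≈ 166 ng/mL

166 ng/mL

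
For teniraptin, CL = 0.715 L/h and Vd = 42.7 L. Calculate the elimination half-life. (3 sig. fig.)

41.4 hours

k = CL / V = 0.715 / 42.7 = 0.01674 h⁻¹
t½ = ln 2 / k = ln 2 / 0.01674 ≈ 41.4 hours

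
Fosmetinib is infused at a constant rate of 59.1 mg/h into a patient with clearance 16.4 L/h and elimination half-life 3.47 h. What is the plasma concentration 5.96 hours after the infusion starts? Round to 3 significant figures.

Css = rate / CL = 59.1 / 16.4 = 3.604 µg/mL
k = ln 2 / 3.47 = 0.1998 h⁻¹
C(t) = Css (1 − e^(−kt)) = 3.604 × (1 − e^(−1.191)) = 3.604 × 0.6959 ≈ 2.51 µg/mL

2.51 µg/mL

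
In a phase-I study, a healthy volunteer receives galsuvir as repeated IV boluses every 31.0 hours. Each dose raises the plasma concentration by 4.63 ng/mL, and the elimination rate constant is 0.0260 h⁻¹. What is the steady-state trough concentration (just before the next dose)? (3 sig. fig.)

Fraction remaining after one interval: e^(−kτ) = e^(−0.02600 × 31.0) = 0.4466
R = 1 / (1 − 0.4466) = 1.807
Css,max = 4.63 × 1.807 = 8.367 ng/mL
Css,min = Css,max × e^(−kτ) = 8.367 × 0.4466 ≈ 3.74 ng/mL

3.74 ng/mL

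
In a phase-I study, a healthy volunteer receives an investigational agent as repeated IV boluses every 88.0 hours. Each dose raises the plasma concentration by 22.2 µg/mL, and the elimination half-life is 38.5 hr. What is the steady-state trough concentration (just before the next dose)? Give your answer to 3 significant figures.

k = ln 2 / 38.5 = 0.01800 hr⁻¹
Fraction remaining after one interval: e^(−kτ) = e^(−0.01800 × 88.0) = 0.2051
R = 1 / (1 − 0.2051) = 1.258
Css,max = 22.2 × 1.258 = 27.93 µg/mL
Css,min = Css,max × e^(−kτ) = 27.93 × 0.2051 ≈ 5.73 µg/mL

5.73 µg/mL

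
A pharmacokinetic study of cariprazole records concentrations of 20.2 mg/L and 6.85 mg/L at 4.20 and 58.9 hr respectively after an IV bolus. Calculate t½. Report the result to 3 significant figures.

35.1 hours

k = ln(C₁/C₂) / (t₂ − t₁) = ln(20.2/6.85) / (58.9 − 4.20)
  = 1.081 / 54.70 = 0.01977 hr⁻¹
t½ = ln 2 / k = ln 2 / 0.01977 ≈ 35.1 hours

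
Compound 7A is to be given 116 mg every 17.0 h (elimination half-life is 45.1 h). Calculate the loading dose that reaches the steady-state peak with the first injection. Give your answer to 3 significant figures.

504 mg

k = ln 2 / 45.1 = 0.01537 h⁻¹
Accumulation ratio R = 1 / (1 − e^(−kτ)) = 1 / (1 − e^(−0.01537×17.0)) = 1 / (1 − 0.7701) = 4.349
Loading dose = maintenance dose × R = 116 × 4.349 ≈ 504 mg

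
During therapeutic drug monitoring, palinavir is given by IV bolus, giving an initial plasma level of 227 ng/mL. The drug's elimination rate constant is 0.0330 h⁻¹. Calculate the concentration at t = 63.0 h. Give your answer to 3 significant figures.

C(t) = C₀ e^(−kt) = 227 × e^(−0.03300 × 63.0) = 227 × e^(−2.079) = 227 × 0.1251 ≈ 28.4 ng/mL

28.4 ng/mL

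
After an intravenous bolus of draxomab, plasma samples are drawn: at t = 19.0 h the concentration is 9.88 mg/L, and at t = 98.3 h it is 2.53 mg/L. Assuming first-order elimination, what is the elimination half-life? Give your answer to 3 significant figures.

40.3 hours

k = ln(C₁/C₂) / (t₂ − t₁) = ln(9.88/2.53) / (98.3 − 19.0)
  = 1.362 / 79.30 = 0.01718 h⁻¹
t½ = ln 2 / k = ln 2 / 0.01718 ≈ 40.3 hours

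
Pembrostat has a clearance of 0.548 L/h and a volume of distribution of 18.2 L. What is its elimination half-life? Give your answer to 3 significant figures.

23.0 hours

k = CL / V = 0.548 / 18.2 = 0.03011 h⁻¹
t½ = ln 2 / k = ln 2 / 0.03011 ≈ 23.0 hours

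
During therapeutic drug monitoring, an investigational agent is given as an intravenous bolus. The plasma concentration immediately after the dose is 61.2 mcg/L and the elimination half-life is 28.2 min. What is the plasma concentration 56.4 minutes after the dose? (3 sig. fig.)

15.3 mcg/L

k = ln 2 / 28.2 = 0.02458 min⁻¹
C(t) = C₀ e^(−kt) = 61.2 × e^(−0.02458 × 56.4) = 61.2 × e^(−1.386) = 61.2 × 0.2500 ≈ 15.3 mcg/L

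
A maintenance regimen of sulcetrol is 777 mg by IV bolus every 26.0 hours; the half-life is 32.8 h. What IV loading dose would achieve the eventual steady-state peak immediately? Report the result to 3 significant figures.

k = ln 2 / 32.8 = 0.02113 h⁻¹
Accumulation ratio R = 1 / (1 − e^(−kτ)) = 1 / (1 − e^(−0.02113×26.0)) = 1 / (1 − 0.5773) = 2.366
Loading dose = maintenance dose × R = 777 × 2.366 ≈ 1840 mg

1840 mg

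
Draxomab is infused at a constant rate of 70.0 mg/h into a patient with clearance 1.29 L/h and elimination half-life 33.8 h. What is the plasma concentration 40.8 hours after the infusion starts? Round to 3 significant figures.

Css = rate / CL = 70.0 / 1.29 = 54.26 mg/L
k = ln 2 / 33.8 = 0.02051 h⁻¹
C(t) = Css (1 − e^(−kt)) = 54.26 × (1 − e^(−0.8367)) = 54.26 × 0.5669 ≈ 30.8 mg/L

30.8 mg/L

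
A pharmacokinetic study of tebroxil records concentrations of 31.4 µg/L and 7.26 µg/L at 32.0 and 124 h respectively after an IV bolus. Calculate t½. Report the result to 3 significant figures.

43.5 hours

k = ln(C₁/C₂) / (t₂ − t₁) = ln(31.4/7.26) / (124 − 32.0)
  = 1.464 / 92.00 = 0.01592 h⁻¹
t½ = ln 2 / k = ln 2 / 0.01592 ≈ 43.5 hours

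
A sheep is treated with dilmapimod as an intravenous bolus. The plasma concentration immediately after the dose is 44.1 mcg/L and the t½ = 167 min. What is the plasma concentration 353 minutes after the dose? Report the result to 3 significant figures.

k = ln 2 / 167 = 0.004151 min⁻¹
C(t) = C₀ e^(−kt) = 44.1 × e^(−0.004151 × 353) = 44.1 × e^(−1.465) = 44.1 × 0.2310 ≈ 10.2 mcg/L

10.2 mcg/L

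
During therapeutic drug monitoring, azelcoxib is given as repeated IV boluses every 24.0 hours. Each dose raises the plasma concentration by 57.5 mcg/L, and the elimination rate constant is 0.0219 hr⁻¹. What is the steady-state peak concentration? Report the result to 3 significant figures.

141 mcg/L

Fraction remaining after one interval: e^(−kτ) = e^(−0.02190 × 24.0) = 0.5912
R = 1 / (1 − 0.5912) = 2.446
Css,max = 57.5 × 2.446 ≈ 141 mcg/L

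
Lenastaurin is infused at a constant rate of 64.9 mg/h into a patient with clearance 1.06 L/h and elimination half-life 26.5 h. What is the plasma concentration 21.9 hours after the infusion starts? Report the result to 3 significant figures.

26.7 mg/L

Css = rate / CL = 64.9 / 1.06 = 61.23 mg/L
k = ln 2 / 26.5 = 0.02616 h⁻¹
C(t) = Css (1 − e^(−kt)) = 61.23 × (1 − e^(−0.5728)) = 61.23 × 0.4361 ≈ 26.7 mg/L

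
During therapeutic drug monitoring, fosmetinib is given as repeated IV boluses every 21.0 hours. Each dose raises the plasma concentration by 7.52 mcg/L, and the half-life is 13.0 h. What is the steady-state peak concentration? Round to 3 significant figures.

k = ln 2 / 13.0 = 0.05332 h⁻¹
Fraction remaining after one interval: e^(−kτ) = e^(−0.05332 × 21.0) = 0.3264
R = 1 / (1 − 0.3264) = 1.485
Css,max = 7.52 × 1.485 ≈ 11.2 mcg/L

11.2 mcg/L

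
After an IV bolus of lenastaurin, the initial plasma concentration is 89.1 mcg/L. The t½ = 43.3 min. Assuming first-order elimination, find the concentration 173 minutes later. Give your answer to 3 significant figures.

5.59 mcg/L

k = ln 2 / 43.3 = 0.01601 min⁻¹
173 min is 3.995 half-lives, so C = 89.1 × (1/2)^3.995 = 89.1 × 0.06270 ≈ 5.59 mcg/L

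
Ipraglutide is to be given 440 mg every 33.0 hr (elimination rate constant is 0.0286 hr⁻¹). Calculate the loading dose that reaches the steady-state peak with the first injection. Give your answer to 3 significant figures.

720 mg

Accumulation ratio R = 1 / (1 − e^(−kτ)) = 1 / (1 − e^(−0.02860×33.0)) = 1 / (1 − 0.3891) = 1.637
Loading dose = maintenance dose × R = 440 × 1.637 ≈ 720 mg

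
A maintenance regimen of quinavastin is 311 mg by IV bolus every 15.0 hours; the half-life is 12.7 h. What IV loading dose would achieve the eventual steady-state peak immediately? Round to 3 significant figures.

556 mg

k = ln 2 / 12.7 = 0.05458 h⁻¹
Accumulation ratio R = 1 / (1 − e^(−kτ)) = 1 / (1 − e^(−0.05458×15.0)) = 1 / (1 − 0.4410) = 1.789
Loading dose = maintenance dose × R = 311 × 1.789 ≈ 556 mg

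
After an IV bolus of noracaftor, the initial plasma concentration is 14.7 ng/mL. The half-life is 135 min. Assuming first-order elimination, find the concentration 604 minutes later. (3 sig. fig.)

k = ln 2 / 135 = 0.005134 min⁻¹
C(t) = C₀ e^(−kt) = 14.7 × e^(−0.005134 × 604) = 14.7 × e^(−3.101) = 14.7 × 0.04500 ≈ 0.661 ng/mL

0.661 ng/mL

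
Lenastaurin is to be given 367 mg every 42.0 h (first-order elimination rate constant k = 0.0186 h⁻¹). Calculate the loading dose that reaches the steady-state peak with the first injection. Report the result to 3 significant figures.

Accumulation ratio R = 1 / (1 − e^(−kτ)) = 1 / (1 − e^(−0.01860×42.0)) = 1 / (1 − 0.4579) = 1.845
Loading dose = maintenance dose × R = 367 × 1.845 ≈ 677 mg

677 mg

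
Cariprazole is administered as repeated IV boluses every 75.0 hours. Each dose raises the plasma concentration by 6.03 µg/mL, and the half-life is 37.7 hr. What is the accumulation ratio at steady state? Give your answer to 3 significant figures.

k = ln 2 / 37.7 = 0.01839 hr⁻¹
Fraction remaining after one interval: e^(−kτ) = e^(−0.01839 × 75.0) = 0.2518
R = 1 / (1 − 0.2518) = 1 / 0.7482 ≈ 1.34

1.34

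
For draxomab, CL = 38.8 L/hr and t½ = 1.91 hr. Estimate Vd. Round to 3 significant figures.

107 L

k = ln 2 / t½ = ln 2 / 1.91 = 0.3629 hr⁻¹
V = CL / k = 38.8 / 0.3629 ≈ 107 L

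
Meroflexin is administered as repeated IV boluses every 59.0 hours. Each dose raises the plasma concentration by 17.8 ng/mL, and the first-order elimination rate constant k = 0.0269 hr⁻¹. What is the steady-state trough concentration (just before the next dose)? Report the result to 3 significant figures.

4.58 ng/mL

Fraction remaining after one interval: e^(−kτ) = e^(−0.02690 × 59.0) = 0.2045
R = 1 / (1 − 0.2045) = 1.257
Css,max = 17.8 × 1.257 = 22.38 ng/mL
Css,min = Css,max × e^(−kτ) = 22.38 × 0.2045 ≈ 4.58 ng/mL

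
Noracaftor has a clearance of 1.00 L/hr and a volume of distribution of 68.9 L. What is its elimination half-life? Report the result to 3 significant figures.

47.8 hours

k = CL / V = 1.00 / 68.9 = 0.01451 hr⁻¹
t½ = ln 2 / k = ln 2 / 0.01451 ≈ 47.8 hours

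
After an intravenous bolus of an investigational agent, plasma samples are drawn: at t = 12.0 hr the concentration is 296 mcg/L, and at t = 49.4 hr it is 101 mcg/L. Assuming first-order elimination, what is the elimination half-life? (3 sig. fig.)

k = ln(C₁/C₂) / (t₂ − t₁) = ln(296/101) / (49.4 − 12.0)
  = 1.075 / 37.40 = 0.02875 hr⁻¹
t½ = ln 2 / k = ln 2 / 0.02875 ≈ 24.1 hours

24.1 hours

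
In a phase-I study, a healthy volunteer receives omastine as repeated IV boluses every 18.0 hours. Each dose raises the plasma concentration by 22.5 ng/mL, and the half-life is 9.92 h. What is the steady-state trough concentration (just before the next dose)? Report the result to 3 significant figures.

8.94 ng/mL

k = ln 2 / 9.92 = 0.06987 h⁻¹
Fraction remaining after one interval: e^(−kτ) = e^(−0.06987 × 18.0) = 0.2843
R = 1 / (1 − 0.2843) = 1.397
Css,max = 22.5 × 1.397 = 31.44 ng/mL
Css,min = Css,max × e^(−kτ) = 31.44 × 0.2843 ≈ 8.94 ng/mL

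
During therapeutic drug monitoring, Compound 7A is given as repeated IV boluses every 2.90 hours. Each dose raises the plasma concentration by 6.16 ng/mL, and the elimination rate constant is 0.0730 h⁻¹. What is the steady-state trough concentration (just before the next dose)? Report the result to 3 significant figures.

Fraction remaining after one interval: e^(−kτ) = e^(−0.07300 × 2.90) = 0.8092
R = 1 / (1 − 0.8092) = 5.241
Css,max = 6.16 × 5.241 = 32.29 ng/mL
Css,min = Css,max × e^(−kτ) = 32.29 × 0.8092 ≈ 26.1 ng/mL

26.1 ng/mL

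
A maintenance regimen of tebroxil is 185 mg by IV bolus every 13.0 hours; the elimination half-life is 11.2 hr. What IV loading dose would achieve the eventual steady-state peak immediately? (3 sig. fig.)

k = ln 2 / 11.2 = 0.06189 hr⁻¹
Accumulation ratio R = 1 / (1 − e^(−kτ)) = 1 / (1 − e^(−0.06189×13.0)) = 1 / (1 − 0.4473) = 1.809
Loading dose = maintenance dose × R = 185 × 1.809 ≈ 335 mg

335 mg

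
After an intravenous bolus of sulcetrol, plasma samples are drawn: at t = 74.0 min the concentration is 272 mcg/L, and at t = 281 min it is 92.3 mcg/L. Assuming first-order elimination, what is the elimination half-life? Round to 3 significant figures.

133 minutes

k = ln(C₁/C₂) / (t₂ − t₁) = ln(272/92.3) / (281 − 74.0)
  = 1.081 / 207.0 = 0.005221 min⁻¹
t½ = ln 2 / k = ln 2 / 0.005221 ≈ 133 minutes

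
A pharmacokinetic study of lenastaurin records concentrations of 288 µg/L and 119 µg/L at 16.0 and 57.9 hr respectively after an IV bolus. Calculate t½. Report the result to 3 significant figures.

32.9 hours

k = ln(C₁/C₂) / (t₂ − t₁) = ln(288/119) / (57.9 − 16.0)
  = 0.8838 / 41.90 = 0.02109 hr⁻¹
t½ = ln 2 / k = ln 2 / 0.02109 ≈ 32.9 hours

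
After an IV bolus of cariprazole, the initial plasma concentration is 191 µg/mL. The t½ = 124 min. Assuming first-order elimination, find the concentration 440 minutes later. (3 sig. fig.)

16.3 µg/mL

k = ln 2 / 124 = 0.005590 min⁻¹
440 min is 3.548 half-lives, so C = 191 × (1/2)^3.548 = 191 × 0.08547 ≈ 16.3 µg/mL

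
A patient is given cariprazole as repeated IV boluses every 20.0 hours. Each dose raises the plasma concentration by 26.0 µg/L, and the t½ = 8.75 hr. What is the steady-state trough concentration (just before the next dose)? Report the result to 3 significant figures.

6.71 µg/L

k = ln 2 / 8.75 = 0.07922 hr⁻¹
Fraction remaining after one interval: e^(−kτ) = e^(−0.07922 × 20.0) = 0.2051
R = 1 / (1 − 0.2051) = 1.258
Css,max = 26.0 × 1.258 = 32.71 µg/L
Css,min = Css,max × e^(−kτ) = 32.71 × 0.2051 ≈ 6.71 µg/L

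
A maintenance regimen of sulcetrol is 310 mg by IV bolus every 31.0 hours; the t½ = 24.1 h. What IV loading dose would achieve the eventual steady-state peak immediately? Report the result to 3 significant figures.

k = ln 2 / 24.1 = 0.02876 h⁻¹
Accumulation ratio R = 1 / (1 − e^(−kτ)) = 1 / (1 − e^(−0.02876×31.0)) = 1 / (1 − 0.4100) = 1.695
Loading dose = maintenance dose × R = 310 × 1.695 ≈ 525 mg

525 mg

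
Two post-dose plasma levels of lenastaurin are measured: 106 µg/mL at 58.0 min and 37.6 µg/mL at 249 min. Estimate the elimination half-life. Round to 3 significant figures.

128 minutes

k = ln(C₁/C₂) / (t₂ − t₁) = ln(106/37.6) / (249 − 58.0)
  = 1.036 / 191.0 = 0.005426 min⁻¹
t½ = ln 2 / k = ln 2 / 0.005426 ≈ 128 minutes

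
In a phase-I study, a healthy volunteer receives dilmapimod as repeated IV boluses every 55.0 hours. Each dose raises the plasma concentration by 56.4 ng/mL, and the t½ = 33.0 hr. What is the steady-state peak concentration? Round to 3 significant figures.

82.3 ng/mL

k = ln 2 / 33.0 = 0.02100 hr⁻¹
Fraction remaining after one interval: e^(−kτ) = e^(−0.02100 × 55.0) = 0.3150
R = 1 / (1 − 0.3150) = 1.460
Css,max = 56.4 × 1.460 ≈ 82.3 ng/mL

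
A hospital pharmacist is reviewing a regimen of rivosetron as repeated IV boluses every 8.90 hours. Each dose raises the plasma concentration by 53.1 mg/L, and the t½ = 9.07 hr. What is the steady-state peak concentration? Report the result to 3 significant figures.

k = ln 2 / 9.07 = 0.07642 hr⁻¹
Fraction remaining after one interval: e^(−kτ) = e^(−0.07642 × 8.90) = 0.5065
R = 1 / (1 − 0.5065) = 2.026
Css,max = 53.1 × 2.026 ≈ 108 mg/L

108 mg/L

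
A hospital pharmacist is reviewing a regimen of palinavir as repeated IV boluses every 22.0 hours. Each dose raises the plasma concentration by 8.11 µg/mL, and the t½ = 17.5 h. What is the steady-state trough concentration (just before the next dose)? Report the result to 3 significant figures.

5.83 µg/mL

k = ln 2 / 17.5 = 0.03961 h⁻¹
Fraction remaining after one interval: e^(−kτ) = e^(−0.03961 × 22.0) = 0.4184
R = 1 / (1 − 0.4184) = 1.719
Css,max = 8.11 × 1.719 = 13.94 µg/mL
Css,min = Css,max × e^(−kτ) = 13.94 × 0.4184 ≈ 5.83 µg/mL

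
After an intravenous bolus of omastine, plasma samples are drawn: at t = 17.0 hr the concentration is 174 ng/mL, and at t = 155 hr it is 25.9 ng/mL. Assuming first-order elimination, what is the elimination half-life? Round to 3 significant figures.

50.2 hours

k = ln(C₁/C₂) / (t₂ − t₁) = ln(174/25.9) / (155 − 17.0)
  = 1.905 / 138.0 = 0.01380 hr⁻¹
t½ = ln 2 / k = ln 2 / 0.01380 ≈ 50.2 hours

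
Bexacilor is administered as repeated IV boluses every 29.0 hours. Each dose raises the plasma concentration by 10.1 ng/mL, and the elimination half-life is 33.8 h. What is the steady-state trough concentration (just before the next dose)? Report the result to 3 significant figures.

k = ln 2 / 33.8 = 0.02051 h⁻¹
Fraction remaining after one interval: e^(−kτ) = e^(−0.02051 × 29.0) = 0.5517
R = 1 / (1 − 0.5517) = 2.231
Css,max = 10.1 × 2.231 = 22.53 ng/mL
Css,min = Css,max × e^(−kτ) = 22.53 × 0.5517 ≈ 12.4 ng/mL

12.4 ng/mL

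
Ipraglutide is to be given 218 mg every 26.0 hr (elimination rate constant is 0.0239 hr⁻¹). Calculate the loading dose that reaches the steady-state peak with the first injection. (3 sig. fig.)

Accumulation ratio R = 1 / (1 − e^(−kτ)) = 1 / (1 − e^(−0.02390×26.0)) = 1 / (1 − 0.5372) = 2.161
Loading dose = maintenance dose × R = 218 × 2.161 ≈ 471 mg

471 mg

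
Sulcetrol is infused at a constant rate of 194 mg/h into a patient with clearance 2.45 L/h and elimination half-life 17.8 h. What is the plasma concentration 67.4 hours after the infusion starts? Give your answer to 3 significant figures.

Css = rate / CL = 194 / 2.45 = 79.18 mg/L
k = ln 2 / 17.8 = 0.03894 h⁻¹
C(t) = Css (1 − e^(−kt)) = 79.18 × (1 − e^(−2.625)) = 79.18 × 0.9275 ≈ 73.4 mg/L

73.4 mg/L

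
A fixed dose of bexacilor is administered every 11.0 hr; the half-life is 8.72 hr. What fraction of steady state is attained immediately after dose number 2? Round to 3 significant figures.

0.826

k = ln 2 / 8.72 = 0.07949 hr⁻¹
f_n = 1 − e^(−nkτ) = 1 − e^(−2 × 0.07949 × 11.0) = 1 − e^(−1.749) = 1 − 0.1740 ≈ 0.826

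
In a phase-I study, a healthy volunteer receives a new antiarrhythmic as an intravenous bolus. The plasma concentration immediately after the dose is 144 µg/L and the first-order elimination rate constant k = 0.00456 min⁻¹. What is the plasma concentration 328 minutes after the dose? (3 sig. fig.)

32.3 µg/L

C(t) = C₀ e^(−kt) = 144 × e^(−0.004560 × 328) = 144 × e^(−1.496) = 144 × 0.2241 ≈ 32.3 µg/L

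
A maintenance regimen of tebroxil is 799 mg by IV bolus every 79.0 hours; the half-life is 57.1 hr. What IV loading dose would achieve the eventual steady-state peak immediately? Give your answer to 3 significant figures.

1300 mg

k = ln 2 / 57.1 = 0.01214 hr⁻¹
Accumulation ratio R = 1 / (1 − e^(−kτ)) = 1 / (1 − e^(−0.01214×79.0)) = 1 / (1 − 0.3833) = 1.621
Loading dose = maintenance dose × R = 799 × 1.621 ≈ 1300 mg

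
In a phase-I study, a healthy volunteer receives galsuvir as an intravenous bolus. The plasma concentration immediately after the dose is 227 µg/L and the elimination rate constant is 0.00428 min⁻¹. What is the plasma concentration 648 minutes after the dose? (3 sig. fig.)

C(t) = C₀ e^(−kt) = 227 × e^(−0.004280 × 648) = 227 × e^(−2.773) = 227 × 0.06245 ≈ 14.2 µg/L

14.2 µg/L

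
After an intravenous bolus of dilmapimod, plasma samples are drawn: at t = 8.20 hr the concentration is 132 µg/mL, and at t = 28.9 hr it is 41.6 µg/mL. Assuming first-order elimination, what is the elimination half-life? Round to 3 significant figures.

12.4 hours

k = ln(C₁/C₂) / (t₂ − t₁) = ln(132/41.6) / (28.9 − 8.20)
  = 1.155 / 20.70 = 0.05578 hr⁻¹
t½ = ln 2 / k = ln 2 / 0.05578 ≈ 12.4 hours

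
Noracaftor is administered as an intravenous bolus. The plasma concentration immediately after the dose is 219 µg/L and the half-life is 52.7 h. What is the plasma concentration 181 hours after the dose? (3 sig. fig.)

k = ln 2 / 52.7 = 0.01315 h⁻¹
C(t) = C₀ e^(−kt) = 219 × e^(−0.01315 × 181) = 219 × e^(−2.381) = 219 × 0.09249 ≈ 20.3 µg/L

20.3 µg/L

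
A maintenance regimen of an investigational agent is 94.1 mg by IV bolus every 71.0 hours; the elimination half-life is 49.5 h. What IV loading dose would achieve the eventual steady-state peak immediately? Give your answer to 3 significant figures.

149 mg

k = ln 2 / 49.5 = 0.01400 h⁻¹
Accumulation ratio R = 1 / (1 − e^(−kτ)) = 1 / (1 − e^(−0.01400×71.0)) = 1 / (1 − 0.3700) = 1.587
Loading dose = maintenance dose × R = 94.1 × 1.587 ≈ 149 mg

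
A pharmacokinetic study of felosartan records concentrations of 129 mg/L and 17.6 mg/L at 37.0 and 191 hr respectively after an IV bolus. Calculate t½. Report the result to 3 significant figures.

k = ln(C₁/C₂) / (t₂ − t₁) = ln(129/17.6) / (191 − 37.0)
  = 1.992 / 154.0 = 0.01293 hr⁻¹
t½ = ln 2 / k = ln 2 / 0.01293 ≈ 53.6 hours

53.6 hours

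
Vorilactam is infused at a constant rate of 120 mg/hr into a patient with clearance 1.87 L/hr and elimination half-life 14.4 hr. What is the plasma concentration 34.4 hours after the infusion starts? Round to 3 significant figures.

51.9 mg/L

Css = rate / CL = 120 / 1.87 = 64.17 mg/L
k = ln 2 / 14.4 = 0.04814 hr⁻¹
C(t) = Css (1 − e^(−kt)) = 64.17 × (1 − e^(−1.656)) = 64.17 × 0.8091 ≈ 51.9 mg/L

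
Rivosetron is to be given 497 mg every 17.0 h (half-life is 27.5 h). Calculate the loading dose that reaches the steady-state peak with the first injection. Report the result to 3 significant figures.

1430 mg

k = ln 2 / 27.5 = 0.02521 h⁻¹
Accumulation ratio R = 1 / (1 − e^(−kτ)) = 1 / (1 − e^(−0.02521×17.0)) = 1 / (1 − 0.6515) = 2.869
Loading dose = maintenance dose × R = 497 × 2.869 ≈ 1430 mg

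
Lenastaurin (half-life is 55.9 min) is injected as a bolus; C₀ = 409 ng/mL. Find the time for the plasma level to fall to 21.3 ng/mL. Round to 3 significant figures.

238 minutes

k = ln 2 / 55.9 = 0.01240 min⁻¹
C(t) = C₀ e^(−kt)  ⇒  t = ln(C₀/C) / k
t = ln(409/21.3) / 0.01240 = 2.955 / 0.01240 ≈ 238 minutes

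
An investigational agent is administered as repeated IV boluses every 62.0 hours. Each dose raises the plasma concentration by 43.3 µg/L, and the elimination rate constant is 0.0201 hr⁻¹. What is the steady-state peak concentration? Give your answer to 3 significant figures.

Fraction remaining after one interval: e^(−kτ) = e^(−0.02010 × 62.0) = 0.2876
R = 1 / (1 − 0.2876) = 1.404
Css,max = 43.3 × 1.404 ≈ 60.8 µg/L

60.8 µg/L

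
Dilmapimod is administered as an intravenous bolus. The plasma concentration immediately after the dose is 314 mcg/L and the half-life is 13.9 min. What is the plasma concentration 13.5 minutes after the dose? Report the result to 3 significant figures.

160 mcg/L

k = ln 2 / 13.9 = 0.04987 min⁻¹
13.5 min is 0.9712 half-lives, so C = 314 × (1/2)^0.9712 = 314 × 0.5101 ≈ 160 mcg/L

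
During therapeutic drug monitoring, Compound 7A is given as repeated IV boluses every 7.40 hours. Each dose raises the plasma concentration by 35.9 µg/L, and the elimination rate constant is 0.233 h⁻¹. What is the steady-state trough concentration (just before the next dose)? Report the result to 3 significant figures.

7.79 µg/L

Fraction remaining after one interval: e^(−kτ) = e^(−0.2330 × 7.40) = 0.1783
R = 1 / (1 − 0.1783) = 1.217
Css,max = 35.9 × 1.217 = 43.69 µg/L
Css,min = Css,max × e^(−kτ) = 43.69 × 0.1783 ≈ 7.79 µg/L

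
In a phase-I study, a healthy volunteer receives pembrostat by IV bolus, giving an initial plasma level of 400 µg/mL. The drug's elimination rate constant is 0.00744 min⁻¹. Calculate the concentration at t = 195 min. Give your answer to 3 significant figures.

C(t) = C₀ e^(−kt) = 400 × e^(−0.007440 × 195) = 400 × e^(−1.451) = 400 × 0.2344 ≈ 93.8 µg/mL

93.8 µg/mL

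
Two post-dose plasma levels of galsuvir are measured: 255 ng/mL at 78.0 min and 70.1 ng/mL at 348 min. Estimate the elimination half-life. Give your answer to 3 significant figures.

k = ln(C₁/C₂) / (t₂ − t₁) = ln(255/70.1) / (348 − 78.0)
  = 1.291 / 270.0 = 0.004783 min⁻¹
t½ = ln 2 / k = ln 2 / 0.004783 ≈ 145 minutes

145 minutes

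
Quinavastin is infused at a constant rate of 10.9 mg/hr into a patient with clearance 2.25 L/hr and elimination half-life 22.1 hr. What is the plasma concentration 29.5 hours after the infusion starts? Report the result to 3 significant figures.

Css = rate / CL = 10.9 / 2.25 = 4.844 mg/L
k = ln 2 / 22.1 = 0.03136 hr⁻¹
C(t) = Css (1 − e^(−kt)) = 4.844 × (1 − e^(−0.9252)) = 4.844 × 0.6036 ≈ 2.92 mg/L

2.92 mg/L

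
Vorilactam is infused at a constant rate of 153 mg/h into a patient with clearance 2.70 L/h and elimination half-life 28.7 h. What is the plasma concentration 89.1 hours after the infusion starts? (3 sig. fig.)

Css = rate / CL = 153 / 2.70 = 56.67 mg/L
k = ln 2 / 28.7 = 0.02415 h⁻¹
C(t) = Css (1 − e^(−kt)) = 56.67 × (1 − e^(−2.152)) = 56.67 × 0.8837 ≈ 50.1 mg/L

50.1 mg/L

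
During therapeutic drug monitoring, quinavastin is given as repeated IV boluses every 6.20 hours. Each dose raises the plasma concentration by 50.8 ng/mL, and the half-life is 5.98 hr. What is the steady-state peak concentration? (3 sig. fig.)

99.1 ng/mL

k = ln 2 / 5.98 = 0.1159 hr⁻¹
Fraction remaining after one interval: e^(−kτ) = e^(−0.1159 × 6.20) = 0.4874
R = 1 / (1 − 0.4874) = 1.951
Css,max = 50.8 × 1.951 ≈ 99.1 ng/mL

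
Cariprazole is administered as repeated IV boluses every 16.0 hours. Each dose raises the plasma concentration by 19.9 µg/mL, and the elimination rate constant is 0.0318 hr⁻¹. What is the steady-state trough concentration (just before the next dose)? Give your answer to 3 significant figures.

30.0 µg/mL

Fraction remaining after one interval: e^(−kτ) = e^(−0.03180 × 16.0) = 0.6012
R = 1 / (1 − 0.6012) = 2.508
Css,max = 19.9 × 2.508 = 49.90 µg/mL
Css,min = Css,max × e^(−kτ) = 49.90 × 0.6012 ≈ 30.0 µg/mL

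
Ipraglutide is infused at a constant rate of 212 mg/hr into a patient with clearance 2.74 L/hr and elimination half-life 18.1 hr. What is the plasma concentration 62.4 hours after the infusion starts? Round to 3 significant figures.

Css = rate / CL = 212 / 2.74 = 77.37 mg/L
k = ln 2 / 18.1 = 0.03830 hr⁻¹
C(t) = Css (1 − e^(−kt)) = 77.37 × (1 − e^(−2.390)) = 77.37 × 0.9083 ≈ 70.3 mg/L

70.3 mg/L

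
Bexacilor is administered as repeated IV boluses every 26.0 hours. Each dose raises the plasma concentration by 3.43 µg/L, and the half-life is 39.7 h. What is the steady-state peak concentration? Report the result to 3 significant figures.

9.40 µg/L

k = ln 2 / 39.7 = 0.01746 h⁻¹
Fraction remaining after one interval: e^(−kτ) = e^(−0.01746 × 26.0) = 0.6351
R = 1 / (1 − 0.6351) = 2.741
Css,max = 3.43 × 2.741 ≈ 9.40 µg/L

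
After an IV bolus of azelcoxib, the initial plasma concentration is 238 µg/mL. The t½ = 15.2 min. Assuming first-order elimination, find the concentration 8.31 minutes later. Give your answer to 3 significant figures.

163 µg/mL

k = ln 2 / 15.2 = 0.04560 min⁻¹
8.31 min is 0.5467 half-lives, so C = 238 × (1/2)^0.5467 = 238 × 0.6846 ≈ 163 µg/mL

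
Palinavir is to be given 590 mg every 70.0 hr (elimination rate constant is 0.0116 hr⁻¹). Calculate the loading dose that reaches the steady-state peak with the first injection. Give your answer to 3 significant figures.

1060 mg

Accumulation ratio R = 1 / (1 − e^(−kτ)) = 1 / (1 − e^(−0.01160×70.0)) = 1 / (1 − 0.4440) = 1.798
Loading dose = maintenance dose × R = 590 × 1.798 ≈ 1060 mg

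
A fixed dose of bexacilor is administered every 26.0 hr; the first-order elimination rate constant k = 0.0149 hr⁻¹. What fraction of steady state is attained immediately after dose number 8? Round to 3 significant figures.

0.955

f_n = 1 − e^(−nkτ) = 1 − e^(−8 × 0.01490 × 26.0) = 1 − e^(−3.099) = 1 − 0.04509 ≈ 0.955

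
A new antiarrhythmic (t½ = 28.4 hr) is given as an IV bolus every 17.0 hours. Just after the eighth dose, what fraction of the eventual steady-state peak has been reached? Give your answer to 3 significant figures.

0.964

k = ln 2 / 28.4 = 0.02441 hr⁻¹
f_n = 1 − e^(−nkτ) = 1 − e^(−8 × 0.02441 × 17.0) = 1 − e^(−3.319) = 1 − 0.03618 ≈ 0.964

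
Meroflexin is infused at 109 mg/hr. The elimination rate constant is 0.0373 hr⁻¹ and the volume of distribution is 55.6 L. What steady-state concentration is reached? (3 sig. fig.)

CL = k · V = 0.0373 × 55.6 = 2.074 L/hr
Css = rate / CL = 109 / 2.074 ≈ 52.6 µg/mL

52.6 µg/mL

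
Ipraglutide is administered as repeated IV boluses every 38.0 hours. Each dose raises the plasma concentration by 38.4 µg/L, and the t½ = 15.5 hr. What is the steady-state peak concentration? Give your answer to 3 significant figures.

k = ln 2 / 15.5 = 0.04472 hr⁻¹
Fraction remaining after one interval: e^(−kτ) = e^(−0.04472 × 38.0) = 0.1828
R = 1 / (1 − 0.1828) = 1.224
Css,max = 38.4 × 1.224 ≈ 47.0 µg/L

47.0 µg/L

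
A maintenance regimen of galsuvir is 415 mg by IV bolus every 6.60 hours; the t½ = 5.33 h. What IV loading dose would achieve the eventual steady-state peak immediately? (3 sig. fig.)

720 mg

k = ln 2 / 5.33 = 0.1300 h⁻¹
Accumulation ratio R = 1 / (1 − e^(−kτ)) = 1 / (1 − e^(−0.1300×6.60)) = 1 / (1 − 0.4239) = 1.736
Loading dose = maintenance dose × R = 415 × 1.736 ≈ 720 mg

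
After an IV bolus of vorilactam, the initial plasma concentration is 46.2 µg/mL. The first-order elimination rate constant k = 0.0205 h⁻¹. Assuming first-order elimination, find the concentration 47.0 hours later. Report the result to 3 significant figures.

17.6 µg/mL

C(t) = C₀ e^(−kt) = 46.2 × e^(−0.02050 × 47.0) = 46.2 × e^(−0.9635) = 46.2 × 0.3816 ≈ 17.6 µg/mL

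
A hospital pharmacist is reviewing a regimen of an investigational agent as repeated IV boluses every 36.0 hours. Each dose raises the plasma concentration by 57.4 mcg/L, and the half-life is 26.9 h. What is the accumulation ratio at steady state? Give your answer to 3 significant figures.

1.65

k = ln 2 / 26.9 = 0.02577 h⁻¹
Fraction remaining after one interval: e^(−kτ) = e^(−0.02577 × 36.0) = 0.3955
R = 1 / (1 − 0.3955) = 1 / 0.6045 ≈ 1.65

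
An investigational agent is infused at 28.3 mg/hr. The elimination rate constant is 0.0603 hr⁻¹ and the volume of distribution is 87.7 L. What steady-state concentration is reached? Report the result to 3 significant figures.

CL = k · V = 0.0603 × 87.7 = 5.288 L/hr
Css = rate / CL = 28.3 / 5.288 ≈ 5.35 mg/L

5.35 mg/L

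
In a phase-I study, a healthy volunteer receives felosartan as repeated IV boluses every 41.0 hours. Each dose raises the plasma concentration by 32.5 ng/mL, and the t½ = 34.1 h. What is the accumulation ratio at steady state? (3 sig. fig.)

k = ln 2 / 34.1 = 0.02033 h⁻¹
Fraction remaining after one interval: e^(−kτ) = e^(−0.02033 × 41.0) = 0.4346
R = 1 / (1 − 0.4346) = 1 / 0.5654 ≈ 1.77

1.77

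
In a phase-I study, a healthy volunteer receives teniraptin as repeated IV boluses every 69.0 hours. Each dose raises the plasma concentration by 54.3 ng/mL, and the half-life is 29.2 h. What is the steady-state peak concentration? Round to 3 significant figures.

67.4 ng/mL

k = ln 2 / 29.2 = 0.02374 h⁻¹
Fraction remaining after one interval: e^(−kτ) = e^(−0.02374 × 69.0) = 0.1944
R = 1 / (1 − 0.1944) = 1.241
Css,max = 54.3 × 1.241 ≈ 67.4 ng/mL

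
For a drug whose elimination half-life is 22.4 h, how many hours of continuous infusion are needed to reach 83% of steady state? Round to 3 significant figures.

57.3 hours

k = ln 2 / 22.4 = 0.03094 h⁻¹
f = 1 − e^(−kt)  ⇒  t = −ln(1 − f) / k
t = −ln(1 − 0.83) / 0.03094 = 1.772 / 0.03094 ≈ 57.3 hours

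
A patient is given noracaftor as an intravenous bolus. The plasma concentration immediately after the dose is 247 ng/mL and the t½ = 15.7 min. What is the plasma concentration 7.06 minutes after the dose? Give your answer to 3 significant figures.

181 ng/mL

k = ln 2 / 15.7 = 0.04415 min⁻¹
C(t) = C₀ e^(−kt) = 247 × e^(−0.04415 × 7.06) = 247 × e^(−0.3117) = 247 × 0.7322 ≈ 181 ng/mL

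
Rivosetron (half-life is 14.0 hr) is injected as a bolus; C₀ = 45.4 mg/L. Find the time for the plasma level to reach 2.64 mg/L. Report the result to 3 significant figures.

k = ln 2 / 14.0 = 0.04951 hr⁻¹
C(t) = C₀ e^(−kt)  ⇒  t = ln(C₀/C) / k
t = ln(45.4/2.64) / 0.04951 = 2.845 / 0.04951 ≈ 57.5 hours

57.5 hours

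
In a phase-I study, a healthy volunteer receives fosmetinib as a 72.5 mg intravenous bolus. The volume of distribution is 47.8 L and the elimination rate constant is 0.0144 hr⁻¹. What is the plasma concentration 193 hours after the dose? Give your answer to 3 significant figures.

C₀ = dose / V = 72.5 / 47.8 = 1.517 mg/L
C(t) = C₀ e^(−kt) = 1.517 × e^(−0.01440 × 193) = 1.517 × e^(−2.779) = 1.517 × 0.06209 ≈ 0.0942 mg/L

0.0942 mg/L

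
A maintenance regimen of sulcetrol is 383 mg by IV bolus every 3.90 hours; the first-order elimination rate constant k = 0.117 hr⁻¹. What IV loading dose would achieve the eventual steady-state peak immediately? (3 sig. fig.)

Accumulation ratio R = 1 / (1 − e^(−kτ)) = 1 / (1 − e^(−0.1170×3.90)) = 1 / (1 − 0.6336) = 2.729
Loading dose = maintenance dose × R = 383 × 2.729 ≈ 1050 mg

1050 mg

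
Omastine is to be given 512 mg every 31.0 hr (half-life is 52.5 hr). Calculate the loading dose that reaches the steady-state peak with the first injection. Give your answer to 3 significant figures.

1520 mg

k = ln 2 / 52.5 = 0.01320 hr⁻¹
Accumulation ratio R = 1 / (1 − e^(−kτ)) = 1 / (1 − e^(−0.01320×31.0)) = 1 / (1 − 0.6641) = 2.977
Loading dose = maintenance dose × R = 512 × 2.977 ≈ 1520 mg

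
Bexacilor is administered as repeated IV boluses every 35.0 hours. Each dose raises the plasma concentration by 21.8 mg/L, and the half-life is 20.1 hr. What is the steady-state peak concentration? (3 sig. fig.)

k = ln 2 / 20.1 = 0.03448 hr⁻¹
Fraction remaining after one interval: e^(−kτ) = e^(−0.03448 × 35.0) = 0.2991
R = 1 / (1 − 0.2991) = 1.427
Css,max = 21.8 × 1.427 ≈ 31.1 mg/L

31.1 mg/L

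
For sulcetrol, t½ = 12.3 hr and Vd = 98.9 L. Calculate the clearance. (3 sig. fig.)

5.57 L/hr

k = ln 2 / t½ = ln 2 / 12.3 = 0.05635 hr⁻¹
CL = k · V = 0.05635 × 98.9 ≈ 5.57 L/hr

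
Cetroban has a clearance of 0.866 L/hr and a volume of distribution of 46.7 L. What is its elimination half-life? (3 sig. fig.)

37.4 hours

k = CL / V = 0.866 / 46.7 = 0.01854 hr⁻¹
t½ = ln 2 / k = ln 2 / 0.01854 ≈ 37.4 hours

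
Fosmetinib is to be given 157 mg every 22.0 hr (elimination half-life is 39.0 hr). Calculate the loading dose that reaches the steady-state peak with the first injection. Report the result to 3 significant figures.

k = ln 2 / 39.0 = 0.01777 hr⁻¹
Accumulation ratio R = 1 / (1 − e^(−kτ)) = 1 / (1 − e^(−0.01777×22.0)) = 1 / (1 − 0.6764) = 3.090
Loading dose = maintenance dose × R = 157 × 3.090 ≈ 485 mg

485 mg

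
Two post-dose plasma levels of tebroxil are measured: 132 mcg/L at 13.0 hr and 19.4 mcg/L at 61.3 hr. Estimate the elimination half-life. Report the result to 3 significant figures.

17.5 hours

k = ln(C₁/C₂) / (t₂ − t₁) = ln(132/19.4) / (61.3 − 13.0)
  = 1.918 / 48.30 = 0.03970 hr⁻¹
t½ = ln 2 / k = ln 2 / 0.03970 ≈ 17.5 hours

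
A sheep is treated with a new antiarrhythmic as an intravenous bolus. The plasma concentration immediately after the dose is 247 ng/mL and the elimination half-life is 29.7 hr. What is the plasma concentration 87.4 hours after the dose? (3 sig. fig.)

k = ln 2 / 29.7 = 0.02334 hr⁻¹
C(t) = C₀ e^(−kt) = 247 × e^(−0.02334 × 87.4) = 247 × e^(−2.040) = 247 × 0.1301 ≈ 32.1 ng/mL

32.1 ng/mL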